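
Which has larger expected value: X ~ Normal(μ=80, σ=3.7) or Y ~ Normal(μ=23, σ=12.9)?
X has larger mean (80.0000 > 23.0000)

Compute the expected value for each distribution:

X ~ Normal(μ=80, σ=3.7):
E[X] = 80.0000

Y ~ Normal(μ=23, σ=12.9):
E[Y] = 23.0000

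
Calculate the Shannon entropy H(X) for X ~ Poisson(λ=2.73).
1.8796 nats

We have X ~ Poisson(λ=2.73).

The Shannon entropy measures the uncertainty or information content of the distribution.

For a Poisson distribution with λ=2.73:
H(X) = 1.8796 nats

(In bits, this would be 2.7117 bits.)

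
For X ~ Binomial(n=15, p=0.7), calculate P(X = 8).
0.081130

We have X ~ Binomial(n=15, p=0.7).

For a Binomial distribution, the PMF gives us the probability of each outcome.

Using the PMF formula:
P(X = 8) = 0.081130

Rounded to 4 decimal places: 0.0811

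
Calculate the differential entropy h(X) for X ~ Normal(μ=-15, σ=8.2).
3.5231 nats

We have X ~ Normal(μ=-15, σ=8.2).

The differential entropy measures the uncertainty or information content of the distribution.

For a Normal distribution with μ=-15, σ=8.2:
h(X) = 3.5231 nats

(In bits, this would be 5.0827 bits.)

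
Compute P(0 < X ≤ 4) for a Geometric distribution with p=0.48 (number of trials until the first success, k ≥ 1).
0.926884

We have X ~ Geometric(p=0.48) (number of trials until the first success, k ≥ 1).

To find P(0 < X ≤ 4), we use:
P(0 < X ≤ 4) = P(X ≤ 4) - P(X ≤ 0)
                 = F(4) - F(0)
                 = 0.926884 - 0.000000
                 = 0.926884

So there's approximately a 92.7% chance that X falls in this range.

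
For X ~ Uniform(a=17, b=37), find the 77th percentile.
32.4000

We have X ~ Uniform(a=17, b=37).

We want to find x such that P(X ≤ x) = 0.77.

This is the 77th percentile, which means 77% of values fall below this point.

Using the inverse CDF (quantile function):
x = F⁻¹(0.77) = 32.4000

Verification: P(X ≤ 32.4000) = 0.77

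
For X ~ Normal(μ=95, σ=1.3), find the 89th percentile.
96.5945

We have X ~ Normal(μ=95, σ=1.3).

We want to find x such that P(X ≤ x) = 0.89.

This is the 89th percentile, which means 89% of values fall below this point.

Using the inverse CDF (quantile function):
x = F⁻¹(0.89) = 96.5945

Verification: P(X ≤ 96.5945) = 0.89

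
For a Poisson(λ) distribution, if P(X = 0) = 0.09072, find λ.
λ = 2.4000

For a Poisson(λ) distribution, the PMF at 0 is:
P(X = 0) = λ^0 e^(-λ) / 0! = e^(-λ)

Given P(X = 0) = 0.09072:
e^(-λ) = 0.09072
-λ = ln(0.09072)
λ = -ln(0.09072) = 2.4000

Verification: e^(-2.4000) = 0.09072 ✓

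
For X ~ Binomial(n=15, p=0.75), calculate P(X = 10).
0.165146

We have X ~ Binomial(n=15, p=0.75).

For a Binomial distribution, the PMF gives us the probability of each outcome.

Using the PMF formula:
P(X = 10) = 0.165146

Rounded to 4 decimal places: 0.1651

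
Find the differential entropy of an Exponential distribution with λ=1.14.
0.8690 nats

We have X ~ Exponential(λ=1.14).

The differential entropy measures the uncertainty or information content of the distribution.

For an Exponential distribution with λ=1.14:
h(X) = 0.8690 nats

(In bits, this would be 1.2537 bits.)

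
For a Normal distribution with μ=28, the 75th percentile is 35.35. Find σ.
σ = 10.8971

For X ~ Normal(μ, σ), the p-th percentile satisfies x = μ + z_p × σ,
where z_p = Φ⁻¹(p) is the standard normal quantile.

Step 1: z_{0.75} = Φ⁻¹(0.75) = 0.6745

Step 2: Solve for σ:
35.35 = 28 + 0.6745 × σ
σ = (35.35 - 28) / 0.6745
σ = 7.35 / 0.6745
σ = 10.8971

Verification: μ + z × σ = 28 + 0.6745 × 10.8971 = 35.35 ✓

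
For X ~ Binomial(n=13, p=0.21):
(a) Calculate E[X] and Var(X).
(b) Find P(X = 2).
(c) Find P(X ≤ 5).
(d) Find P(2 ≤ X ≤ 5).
(a) E[X] = 2.7300, Var(X) = 2.1567
(b) P(X = 2) = 0.257295
(c) P(X ≤ 5) = 0.962479
(d) P(2 ≤ X ≤ 5) = 0.754477

We have X ~ Binomial(n=13, p=0.21).

(a) Moments:
E[X] = 2.7300
Var(X) = 2.1567
σ = √Var(X) = 1.4686

(b) Point probability using PMF:
P(X = 2) = 0.257295

(c) Cumulative probability using CDF:
P(X ≤ 5) = F(5) = 0.962479

(d) Range probability:
P(2 ≤ X ≤ 5) = P(X ≤ 5) - P(X ≤ 1)
                   = F(5) - F(1)
                   = 0.962479 - 0.208002
                   = 0.754477

This means approximately 75.4% of outcomes fall in the interval [2, 5].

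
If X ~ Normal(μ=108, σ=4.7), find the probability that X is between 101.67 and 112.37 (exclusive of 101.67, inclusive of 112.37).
0.734738

We have X ~ Normal(μ=108, σ=4.7).

To find P(101.67 < X ≤ 112.37), we use:
P(101.67 < X ≤ 112.37) = P(X ≤ 112.37) - P(X ≤ 101.67)
                 = F(112.37) - F(101.67)
                 = 0.823759 - 0.089021
                 = 0.734738

So there's approximately a 73.5% chance that X falls in this range.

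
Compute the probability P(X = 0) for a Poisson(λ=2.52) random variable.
0.080460

We have X ~ Poisson(λ=2.52).

For a Poisson distribution, the PMF gives us the probability of each outcome.

Using the PMF formula:
P(X = 0) = 0.080460

Rounded to 4 decimal places: 0.0805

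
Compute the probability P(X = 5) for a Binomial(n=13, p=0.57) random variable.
0.090511

We have X ~ Binomial(n=13, p=0.57).

For a Binomial distribution, the PMF gives us the probability of each outcome.

Using the PMF formula:
P(X = 5) = 0.090511

Rounded to 4 decimal places: 0.0905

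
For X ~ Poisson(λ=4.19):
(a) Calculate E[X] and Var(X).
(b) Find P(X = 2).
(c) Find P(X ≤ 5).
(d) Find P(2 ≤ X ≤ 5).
(a) E[X] = 4.1900, Var(X) = 4.1900
(b) P(X = 2) = 0.132955
(c) P(X ≤ 5) = 0.754774
(d) P(2 ≤ X ≤ 5) = 0.676165

We have X ~ Poisson(λ=4.19).

(a) Moments:
E[X] = 4.1900
Var(X) = 4.1900
σ = √Var(X) = 2.0469

(b) Point probability using PMF:
P(X = 2) = 0.132955

(c) Cumulative probability using CDF:
P(X ≤ 5) = F(5) = 0.754774

(d) Range probability:
P(2 ≤ X ≤ 5) = P(X ≤ 5) - P(X ≤ 1)
                   = F(5) - F(1)
                   = 0.754774 - 0.078609
                   = 0.676165

This means approximately 67.6% of outcomes fall in the interval [2, 5].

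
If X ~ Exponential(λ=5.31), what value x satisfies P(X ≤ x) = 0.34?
0.0783

We have X ~ Exponential(λ=5.31).

We want to find x such that P(X ≤ x) = 0.34.

This is the 34th percentile, which means 34% of values fall below this point.

Using the inverse CDF (quantile function):
x = F⁻¹(0.34) = 0.0783

Verification: P(X ≤ 0.0783) = 0.34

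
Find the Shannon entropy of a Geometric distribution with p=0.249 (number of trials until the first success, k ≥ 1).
2.2540 nats

We have X ~ Geometric(p=0.249) (number of trials until the first success, k ≥ 1).

The Shannon entropy measures the uncertainty or information content of the distribution.

For a Geometric distribution with p=0.249 (number of trials until the first success, k ≥ 1):
H(X) = 2.2540 nats

(In bits, this would be 3.2518 bits.)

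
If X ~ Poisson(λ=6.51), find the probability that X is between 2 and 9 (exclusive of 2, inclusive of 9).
0.833805

We have X ~ Poisson(λ=6.51).

To find P(2 < X ≤ 9), we use:
P(2 < X ≤ 9) = P(X ≤ 9) - P(X ≤ 2)
                 = F(9) - F(2)
                 = 0.876524 - 0.042719
                 = 0.833805

So there's approximately a 83.4% chance that X falls in this range.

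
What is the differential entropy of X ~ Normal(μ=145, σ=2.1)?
2.1609 nats

We have X ~ Normal(μ=145, σ=2.1).

The differential entropy measures the uncertainty or information content of the distribution.

For a Normal distribution with μ=145, σ=2.1:
h(X) = 2.1609 nats

(In bits, this would be 3.1175 bits.)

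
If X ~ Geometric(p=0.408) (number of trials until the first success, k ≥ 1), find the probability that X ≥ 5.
0.122825

We have X ~ Geometric(p=0.408) (number of trials until the first success, k ≥ 1).

For discrete distributions, P(X ≥ 5) = 1 - P(X ≤ 4).

P(X ≤ 4) = 0.877175
P(X ≥ 5) = 1 - 0.877175 = 0.122825

So there's approximately a 12.3% chance that X is at least 5.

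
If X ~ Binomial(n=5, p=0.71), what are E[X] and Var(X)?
E[X] = 3.5500, Var(X) = 1.0295

We have X ~ Binomial(n=5, p=0.71).

For a Binomial distribution with n=5, p=0.71:

Expected value:
E[X] = 3.5500

Variance:
Var(X) = 1.0295

Standard deviation:
σ = √Var(X) = 1.0146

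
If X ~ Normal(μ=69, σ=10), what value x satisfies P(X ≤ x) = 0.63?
72.3185

We have X ~ Normal(μ=69, σ=10).

We want to find x such that P(X ≤ x) = 0.63.

This is the 63rd percentile, which means 63% of values fall below this point.

Using the inverse CDF (quantile function):
x = F⁻¹(0.63) = 72.3185

Verification: P(X ≤ 72.3185) = 0.63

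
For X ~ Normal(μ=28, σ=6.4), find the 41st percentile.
26.5437

We have X ~ Normal(μ=28, σ=6.4).

We want to find x such that P(X ≤ x) = 0.41.

This is the 41st percentile, which means 41% of values fall below this point.

Using the inverse CDF (quantile function):
x = F⁻¹(0.41) = 26.5437

Verification: P(X ≤ 26.5437) = 0.41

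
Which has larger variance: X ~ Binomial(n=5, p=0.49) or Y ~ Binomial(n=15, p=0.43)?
Y has larger variance (3.6765 > 1.2495)

Compute the variance for each distribution:

X ~ Binomial(n=5, p=0.49):
Var(X) = 1.2495

Y ~ Binomial(n=15, p=0.43):
Var(Y) = 3.6765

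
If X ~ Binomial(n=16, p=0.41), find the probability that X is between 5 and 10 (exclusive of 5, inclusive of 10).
0.676871

We have X ~ Binomial(n=16, p=0.41).

To find P(5 < X ≤ 10), we use:
P(5 < X ≤ 10) = P(X ≤ 10) - P(X ≤ 5)
                 = F(10) - F(5)
                 = 0.976601 - 0.299730
                 = 0.676871

So there's approximately a 67.7% chance that X falls in this range.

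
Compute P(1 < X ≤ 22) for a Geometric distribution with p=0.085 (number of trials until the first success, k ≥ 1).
0.773335

We have X ~ Geometric(p=0.085) (number of trials until the first success, k ≥ 1).

To find P(1 < X ≤ 22), we use:
P(1 < X ≤ 22) = P(X ≤ 22) - P(X ≤ 1)
                 = F(22) - F(1)
                 = 0.858335 - 0.085000
                 = 0.773335

So there's approximately a 77.3% chance that X falls in this range.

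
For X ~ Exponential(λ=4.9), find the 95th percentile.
0.6114

We have X ~ Exponential(λ=4.9).

We want to find x such that P(X ≤ x) = 0.95.

This is the 95th percentile, which means 95% of values fall below this point.

Using the inverse CDF (quantile function):
x = F⁻¹(0.95) = 0.6114

Verification: P(X ≤ 0.6114) = 0.95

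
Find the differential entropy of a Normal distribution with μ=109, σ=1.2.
1.6013 nats

We have X ~ Normal(μ=109, σ=1.2).

The differential entropy measures the uncertainty or information content of the distribution.

For a Normal distribution with μ=109, σ=1.2:
h(X) = 1.6013 nats

(In bits, this would be 2.3101 bits.)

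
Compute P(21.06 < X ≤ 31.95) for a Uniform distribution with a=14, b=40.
0.418846

We have X ~ Uniform(a=14, b=40).

To find P(21.06 < X ≤ 31.95), we use:
P(21.06 < X ≤ 31.95) = P(X ≤ 31.95) - P(X ≤ 21.06)
                 = F(31.95) - F(21.06)
                 = 0.690385 - 0.271538
                 = 0.418846

So there's approximately a 41.9% chance that X falls in this range.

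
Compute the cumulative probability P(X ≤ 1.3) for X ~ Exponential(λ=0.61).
0.547515

We have X ~ Exponential(λ=0.61).

The CDF gives us P(X ≤ k).

Using the CDF:
P(X ≤ 1.3) = 0.547515

This means there's approximately a 54.8% chance that X is at most 1.3.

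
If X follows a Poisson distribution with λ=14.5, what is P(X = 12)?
0.090951

We have X ~ Poisson(λ=14.5).

For a Poisson distribution, the PMF gives us the probability of each outcome.

Using the PMF formula:
P(X = 12) = 0.090951

Rounded to 4 decimal places: 0.0910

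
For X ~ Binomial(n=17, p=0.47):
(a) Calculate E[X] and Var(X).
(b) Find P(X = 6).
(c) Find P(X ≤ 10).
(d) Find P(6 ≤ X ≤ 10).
(a) E[X] = 7.9900, Var(X) = 4.2347
(b) P(X = 6) = 0.123652
(c) P(X ≤ 10) = 0.888751
(d) P(6 ≤ X ≤ 10) = 0.776524

We have X ~ Binomial(n=17, p=0.47).

(a) Moments:
E[X] = 7.9900
Var(X) = 4.2347
σ = √Var(X) = 2.0578

(b) Point probability using PMF:
P(X = 6) = 0.123652

(c) Cumulative probability using CDF:
P(X ≤ 10) = F(10) = 0.888751

(d) Range probability:
P(6 ≤ X ≤ 10) = P(X ≤ 10) - P(X ≤ 5)
                   = F(10) - F(5)
                   = 0.888751 - 0.112227
                   = 0.776524

This means approximately 77.7% of outcomes fall in the interval [6, 10].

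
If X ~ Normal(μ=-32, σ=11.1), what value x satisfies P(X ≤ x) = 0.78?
-23.4287

We have X ~ Normal(μ=-32, σ=11.1).

We want to find x such that P(X ≤ x) = 0.78.

This is the 78th percentile, which means 78% of values fall below this point.

Using the inverse CDF (quantile function):
x = F⁻¹(0.78) = -23.4287

Verification: P(X ≤ -23.4287) = 0.78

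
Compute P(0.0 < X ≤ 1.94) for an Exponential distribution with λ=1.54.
0.949592

We have X ~ Exponential(λ=1.54).

To find P(0.0 < X ≤ 1.94), we use:
P(0.0 < X ≤ 1.94) = P(X ≤ 1.94) - P(X ≤ 0.0)
                 = F(1.94) - F(0.0)
                 = 0.949592 - 0.000000
                 = 0.949592

So there's approximately a 95.0% chance that X falls in this range.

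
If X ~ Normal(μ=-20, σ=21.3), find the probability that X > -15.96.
0.424783

We have X ~ Normal(μ=-20, σ=21.3).

P(X > -15.96) = 1 - P(X ≤ -15.96)
                = 1 - F(-15.96)
                = 1 - 0.575217
                = 0.424783

So there's approximately a 42.5% chance that X exceeds -15.96.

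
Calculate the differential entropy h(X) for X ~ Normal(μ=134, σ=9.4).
3.6596 nats

We have X ~ Normal(μ=134, σ=9.4).

The differential entropy measures the uncertainty or information content of the distribution.

For a Normal distribution with μ=134, σ=9.4:
h(X) = 3.6596 nats

(In bits, this would be 5.2798 bits.)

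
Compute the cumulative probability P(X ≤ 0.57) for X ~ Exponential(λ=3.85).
0.888586

We have X ~ Exponential(λ=3.85).

The CDF gives us P(X ≤ k).

Using the CDF:
P(X ≤ 0.57) = 0.888586

This means there's approximately a 88.9% chance that X is at most 0.57.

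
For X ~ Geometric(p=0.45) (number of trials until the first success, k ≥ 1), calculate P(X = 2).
0.247500

We have X ~ Geometric(p=0.45) (number of trials until the first success, k ≥ 1).

For a Geometric distribution, the PMF gives us the probability of each outcome.

Using the PMF formula:
P(X = 2) = 0.247500

Rounded to 4 decimal places: 0.2475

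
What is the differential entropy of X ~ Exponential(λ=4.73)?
-0.5539 nats

We have X ~ Exponential(λ=4.73).

The differential entropy measures the uncertainty or information content of the distribution.

For an Exponential distribution with λ=4.73:
h(X) = -0.5539 nats

(In bits, this would be -0.7991 bits.)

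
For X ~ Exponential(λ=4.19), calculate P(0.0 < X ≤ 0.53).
0.891467

We have X ~ Exponential(λ=4.19).

To find P(0.0 < X ≤ 0.53), we use:
P(0.0 < X ≤ 0.53) = P(X ≤ 0.53) - P(X ≤ 0.0)
                 = F(0.53) - F(0.0)
                 = 0.891467 - 0.000000
                 = 0.891467

So there's approximately a 89.1% chance that X falls in this range.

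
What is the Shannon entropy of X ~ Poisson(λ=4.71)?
2.1731 nats

We have X ~ Poisson(λ=4.71).

The Shannon entropy measures the uncertainty or information content of the distribution.

For a Poisson distribution with λ=4.71:
H(X) = 2.1731 nats

(In bits, this would be 3.1351 bits.)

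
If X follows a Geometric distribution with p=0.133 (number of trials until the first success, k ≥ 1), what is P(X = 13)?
0.023993

We have X ~ Geometric(p=0.133) (number of trials until the first success, k ≥ 1).

For a Geometric distribution, the PMF gives us the probability of each outcome.

Using the PMF formula:
P(X = 13) = 0.023993

Rounded to 4 decimal places: 0.0240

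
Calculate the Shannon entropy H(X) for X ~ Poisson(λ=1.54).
1.5546 nats

We have X ~ Poisson(λ=1.54).

The Shannon entropy measures the uncertainty or information content of the distribution.

For a Poisson distribution with λ=1.54:
H(X) = 1.5546 nats

(In bits, this would be 2.2429 bits.)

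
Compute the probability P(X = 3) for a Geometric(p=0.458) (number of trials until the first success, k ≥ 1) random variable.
0.134544

We have X ~ Geometric(p=0.458) (number of trials until the first success, k ≥ 1).

For a Geometric distribution, the PMF gives us the probability of each outcome.

Using the PMF formula:
P(X = 3) = 0.134544

Rounded to 4 decimal places: 0.1345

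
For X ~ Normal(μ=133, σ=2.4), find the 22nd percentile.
131.1467

We have X ~ Normal(μ=133, σ=2.4).

We want to find x such that P(X ≤ x) = 0.22.

This is the 22nd percentile, which means 22% of values fall below this point.

Using the inverse CDF (quantile function):
x = F⁻¹(0.22) = 131.1467

Verification: P(X ≤ 131.1467) = 0.22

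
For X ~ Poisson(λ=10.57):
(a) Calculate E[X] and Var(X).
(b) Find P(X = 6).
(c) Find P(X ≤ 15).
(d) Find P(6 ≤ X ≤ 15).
(a) E[X] = 10.5700, Var(X) = 10.5700
(b) P(X = 6) = 0.049731
(c) P(X ≤ 15) = 0.928555
(d) P(6 ≤ X ≤ 15) = 0.880187

We have X ~ Poisson(λ=10.57).

(a) Moments:
E[X] = 10.5700
Var(X) = 10.5700
σ = √Var(X) = 3.2512

(b) Point probability using PMF:
P(X = 6) = 0.049731

(c) Cumulative probability using CDF:
P(X ≤ 15) = F(15) = 0.928555

(d) Range probability:
P(6 ≤ X ≤ 15) = P(X ≤ 15) - P(X ≤ 5)
                   = F(15) - F(5)
                   = 0.928555 - 0.048368
                   = 0.880187

This means approximately 88.0% of outcomes fall in the interval [6, 15].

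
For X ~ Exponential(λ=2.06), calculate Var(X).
0.2356

We have X ~ Exponential(λ=2.06).

For an Exponential distribution with λ=2.06:
Var(X) = 0.2356

The variance measures the spread of the distribution around the mean.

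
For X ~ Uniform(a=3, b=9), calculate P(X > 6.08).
0.486667

We have X ~ Uniform(a=3, b=9).

P(X > 6.08) = 1 - P(X ≤ 6.08)
                = 1 - F(6.08)
                = 1 - 0.513333
                = 0.486667

So there's approximately a 48.7% chance that X exceeds 6.08.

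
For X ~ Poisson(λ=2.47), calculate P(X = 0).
0.084585

We have X ~ Poisson(λ=2.47).

For a Poisson distribution, the PMF gives us the probability of each outcome.

Using the PMF formula:
P(X = 0) = 0.084585

Rounded to 4 decimal places: 0.0846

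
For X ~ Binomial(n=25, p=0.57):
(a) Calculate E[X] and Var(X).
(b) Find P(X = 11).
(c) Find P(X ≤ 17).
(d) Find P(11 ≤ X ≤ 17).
(a) E[X] = 14.2500, Var(X) = 6.1275
(b) P(X = 11) = 0.067962
(c) P(X ≤ 17) = 0.907149
(d) P(11 ≤ X ≤ 17) = 0.841532

We have X ~ Binomial(n=25, p=0.57).

(a) Moments:
E[X] = 14.2500
Var(X) = 6.1275
σ = √Var(X) = 2.4754

(b) Point probability using PMF:
P(X = 11) = 0.067962

(c) Cumulative probability using CDF:
P(X ≤ 17) = F(17) = 0.907149

(d) Range probability:
P(11 ≤ X ≤ 17) = P(X ≤ 17) - P(X ≤ 10)
                   = F(17) - F(10)
                   = 0.907149 - 0.065618
                   = 0.841532

This means approximately 84.2% of outcomes fall in the interval [11, 17].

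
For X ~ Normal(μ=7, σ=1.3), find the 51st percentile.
7.0326

We have X ~ Normal(μ=7, σ=1.3).

We want to find x such that P(X ≤ x) = 0.51.

This is the 51st percentile, which means 51% of values fall below this point.

Using the inverse CDF (quantile function):
x = F⁻¹(0.51) = 7.0326

Verification: P(X ≤ 7.0326) = 0.51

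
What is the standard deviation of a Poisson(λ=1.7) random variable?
1.3038

We have X ~ Poisson(λ=1.7).

For a Poisson distribution with λ=1.7:
σ = √Var(X) = 1.3038

The standard deviation is the square root of the variance.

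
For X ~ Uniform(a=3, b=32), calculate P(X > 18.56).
0.463448

We have X ~ Uniform(a=3, b=32).

P(X > 18.56) = 1 - P(X ≤ 18.56)
                = 1 - F(18.56)
                = 1 - 0.536552
                = 0.463448

So there's approximately a 46.3% chance that X exceeds 18.56.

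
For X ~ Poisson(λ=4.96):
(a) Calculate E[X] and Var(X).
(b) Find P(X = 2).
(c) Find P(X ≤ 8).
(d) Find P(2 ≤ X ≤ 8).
(a) E[X] = 4.9600, Var(X) = 4.9600
(b) P(X = 2) = 0.086265
(c) P(X ≤ 8) = 0.934486
(d) P(2 ≤ X ≤ 8) = 0.892689

We have X ~ Poisson(λ=4.96).

(a) Moments:
E[X] = 4.9600
Var(X) = 4.9600
σ = √Var(X) = 2.2271

(b) Point probability using PMF:
P(X = 2) = 0.086265

(c) Cumulative probability using CDF:
P(X ≤ 8) = F(8) = 0.934486

(d) Range probability:
P(2 ≤ X ≤ 8) = P(X ≤ 8) - P(X ≤ 1)
                   = F(8) - F(1)
                   = 0.934486 - 0.041797
                   = 0.892689

This means approximately 89.3% of outcomes fall in the interval [2, 8].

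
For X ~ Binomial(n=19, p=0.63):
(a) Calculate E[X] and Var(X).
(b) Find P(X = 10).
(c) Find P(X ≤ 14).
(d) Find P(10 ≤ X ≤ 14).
(a) E[X] = 11.9700, Var(X) = 4.4289
(b) P(X = 10) = 0.118247
(c) P(X ≤ 14) = 0.887813
(d) P(10 ≤ X ≤ 14) = 0.766522

We have X ~ Binomial(n=19, p=0.63).

(a) Moments:
E[X] = 11.9700
Var(X) = 4.4289
σ = √Var(X) = 2.1045

(b) Point probability using PMF:
P(X = 10) = 0.118247

(c) Cumulative probability using CDF:
P(X ≤ 14) = F(14) = 0.887813

(d) Range probability:
P(10 ≤ X ≤ 14) = P(X ≤ 14) - P(X ≤ 9)
                   = F(14) - F(9)
                   = 0.887813 - 0.121291
                   = 0.766522

This means approximately 76.7% of outcomes fall in the interval [10, 14].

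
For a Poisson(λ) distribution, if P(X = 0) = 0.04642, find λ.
λ = 3.0700

For a Poisson(λ) distribution, the PMF at 0 is:
P(X = 0) = λ^0 e^(-λ) / 0! = e^(-λ)

Given P(X = 0) = 0.04642:
e^(-λ) = 0.04642
-λ = ln(0.04642)
λ = -ln(0.04642) = 3.0700

Verification: e^(-3.0700) = 0.04642 ✓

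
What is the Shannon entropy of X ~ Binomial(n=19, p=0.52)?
2.1969 nats

We have X ~ Binomial(n=19, p=0.52).

The Shannon entropy measures the uncertainty or information content of the distribution.

For a Binomial distribution with n=19, p=0.52:
H(X) = 2.1969 nats

(In bits, this would be 3.1695 bits.)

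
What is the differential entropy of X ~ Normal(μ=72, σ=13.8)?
4.0436 nats

We have X ~ Normal(μ=72, σ=13.8).

The differential entropy measures the uncertainty or information content of the distribution.

For a Normal distribution with μ=72, σ=13.8:
h(X) = 4.0436 nats

(In bits, this would be 5.8337 bits.)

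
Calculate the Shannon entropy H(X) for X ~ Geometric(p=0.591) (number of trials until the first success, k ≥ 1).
1.1447 nats

We have X ~ Geometric(p=0.591) (number of trials until the first success, k ≥ 1).

The Shannon entropy measures the uncertainty or information content of the distribution.

For a Geometric distribution with p=0.591 (number of trials until the first success, k ≥ 1):
H(X) = 1.1447 nats

(In bits, this would be 1.6514 bits.)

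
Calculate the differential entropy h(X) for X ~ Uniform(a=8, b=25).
2.8332 nats

We have X ~ Uniform(a=8, b=25).

The differential entropy measures the uncertainty or information content of the distribution.

For a Uniform distribution with a=8, b=25:
h(X) = 2.8332 nats

(In bits, this would be 4.0875 bits.)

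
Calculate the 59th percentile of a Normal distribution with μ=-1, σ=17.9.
3.0731

We have X ~ Normal(μ=-1, σ=17.9).

We want to find x such that P(X ≤ x) = 0.59.

This is the 59th percentile, which means 59% of values fall below this point.

Using the inverse CDF (quantile function):
x = F⁻¹(0.59) = 3.0731

Verification: P(X ≤ 3.0731) = 0.59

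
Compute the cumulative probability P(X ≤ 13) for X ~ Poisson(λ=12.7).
0.605988

We have X ~ Poisson(λ=12.7).

The CDF gives us P(X ≤ k).

Using the CDF:
P(X ≤ 13) = 0.605988

This means there's approximately a 60.6% chance that X is at most 13.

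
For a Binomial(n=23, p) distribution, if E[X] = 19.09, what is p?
p = 0.83

For a Binomial(n, p) distribution:
E[X] = n × p

Given n = 23 and E[X] = 19.09:
19.09 = 23 × p
p = 19.09 / 23 = 0.83

Verification: Binomial(23, 0.83) has E[X] = 19.09 ✓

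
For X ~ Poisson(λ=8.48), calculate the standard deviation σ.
2.9120

We have X ~ Poisson(λ=8.48).

For a Poisson distribution with λ=8.48:
σ = √Var(X) = 2.9120

The standard deviation is the square root of the variance.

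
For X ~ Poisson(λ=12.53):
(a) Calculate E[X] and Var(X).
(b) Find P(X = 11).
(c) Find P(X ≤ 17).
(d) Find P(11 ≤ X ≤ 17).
(a) E[X] = 12.5300, Var(X) = 12.5300
(b) P(X = 11) = 0.108292
(c) P(X ≤ 17) = 0.914433
(d) P(11 ≤ X ≤ 17) = 0.620219

We have X ~ Poisson(λ=12.53).

(a) Moments:
E[X] = 12.5300
Var(X) = 12.5300
σ = √Var(X) = 3.5398

(b) Point probability using PMF:
P(X = 11) = 0.108292

(c) Cumulative probability using CDF:
P(X ≤ 17) = F(17) = 0.914433

(d) Range probability:
P(11 ≤ X ≤ 17) = P(X ≤ 17) - P(X ≤ 10)
                   = F(17) - F(10)
                   = 0.914433 - 0.294214
                   = 0.620219

This means approximately 62.0% of outcomes fall in the interval [11, 17].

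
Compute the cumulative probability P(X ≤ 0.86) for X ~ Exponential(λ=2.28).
0.859254

We have X ~ Exponential(λ=2.28).

The CDF gives us P(X ≤ k).

Using the CDF:
P(X ≤ 0.86) = 0.859254

This means there's approximately a 85.9% chance that X is at most 0.86.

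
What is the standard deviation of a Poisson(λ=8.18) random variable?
2.8601

We have X ~ Poisson(λ=8.18).

For a Poisson distribution with λ=8.18:
σ = √Var(X) = 2.8601

The standard deviation is the square root of the variance.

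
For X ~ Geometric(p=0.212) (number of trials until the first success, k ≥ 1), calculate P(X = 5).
0.081741

We have X ~ Geometric(p=0.212) (number of trials until the first success, k ≥ 1).

For a Geometric distribution, the PMF gives us the probability of each outcome.

Using the PMF formula:
P(X = 5) = 0.081741

Rounded to 4 decimal places: 0.0817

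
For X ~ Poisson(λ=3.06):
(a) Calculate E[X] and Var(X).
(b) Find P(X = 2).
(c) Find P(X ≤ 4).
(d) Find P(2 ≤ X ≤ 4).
(a) E[X] = 3.0600, Var(X) = 3.0600
(b) P(X = 2) = 0.219519
(c) P(X ≤ 4) = 0.805083
(d) P(2 ≤ X ≤ 4) = 0.614719

We have X ~ Poisson(λ=3.06).

(a) Moments:
E[X] = 3.0600
Var(X) = 3.0600
σ = √Var(X) = 1.7493

(b) Point probability using PMF:
P(X = 2) = 0.219519

(c) Cumulative probability using CDF:
P(X ≤ 4) = F(4) = 0.805083

(d) Range probability:
P(2 ≤ X ≤ 4) = P(X ≤ 4) - P(X ≤ 1)
                   = F(4) - F(1)
                   = 0.805083 - 0.190364
                   = 0.614719

This means approximately 61.5% of outcomes fall in the interval [2, 4].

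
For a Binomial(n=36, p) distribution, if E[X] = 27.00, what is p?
p = 0.75

For a Binomial(n, p) distribution:
E[X] = n × p

Given n = 36 and E[X] = 27.00:
27.00 = 36 × p
p = 27.00 / 36 = 0.75

Verification: Binomial(36, 0.75) has E[X] = 27.00 ✓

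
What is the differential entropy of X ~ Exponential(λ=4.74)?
-0.5560 nats

We have X ~ Exponential(λ=4.74).

The differential entropy measures the uncertainty or information content of the distribution.

For an Exponential distribution with λ=4.74:
h(X) = -0.5560 nats

(In bits, this would be -0.8022 bits.)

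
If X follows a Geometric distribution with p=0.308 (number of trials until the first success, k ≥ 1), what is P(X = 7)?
0.033821

We have X ~ Geometric(p=0.308) (number of trials until the first success, k ≥ 1).

For a Geometric distribution, the PMF gives us the probability of each outcome.

Using the PMF formula:
P(X = 7) = 0.033821

Rounded to 4 decimal places: 0.0338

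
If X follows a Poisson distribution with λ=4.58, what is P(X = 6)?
0.131459

We have X ~ Poisson(λ=4.58).

For a Poisson distribution, the PMF gives us the probability of each outcome.

Using the PMF formula:
P(X = 6) = 0.131459

Rounded to 4 decimal places: 0.1315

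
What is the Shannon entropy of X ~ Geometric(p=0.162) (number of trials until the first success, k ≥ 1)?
2.7344 nats

We have X ~ Geometric(p=0.162) (number of trials until the first success, k ≥ 1).

The Shannon entropy measures the uncertainty or information content of the distribution.

For a Geometric distribution with p=0.162 (number of trials until the first success, k ≥ 1):
H(X) = 2.7344 nats

(In bits, this would be 3.9449 bits.)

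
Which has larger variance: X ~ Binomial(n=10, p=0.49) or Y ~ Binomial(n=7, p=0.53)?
X has larger variance (2.4990 > 1.7437)

Compute the variance for each distribution:

X ~ Binomial(n=10, p=0.49):
Var(X) = 2.4990

Y ~ Binomial(n=7, p=0.53):
Var(Y) = 1.7437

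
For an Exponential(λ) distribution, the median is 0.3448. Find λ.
λ = 2.0103

For X ~ Exponential(λ), the CDF is F(x) = 1 - e^(-λx).
The median m satisfies F(m) = 0.5:
1 - e^(-λm) = 0.5
e^(-λm) = 0.5
λm = ln(2)
m = ln(2) / λ

Given m = 0.3448:
λ = ln(2) / 0.3448 = 0.693147 / 0.3448 = 2.0103

Verification: ln(2) / 2.0103 = 0.3448 ✓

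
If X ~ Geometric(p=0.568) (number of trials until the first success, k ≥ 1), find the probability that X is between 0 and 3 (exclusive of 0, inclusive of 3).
0.919378

We have X ~ Geometric(p=0.568) (number of trials until the first success, k ≥ 1).

To find P(0 < X ≤ 3), we use:
P(0 < X ≤ 3) = P(X ≤ 3) - P(X ≤ 0)
                 = F(3) - F(0)
                 = 0.919378 - 0.000000
                 = 0.919378

So there's approximately a 91.9% chance that X falls in this range.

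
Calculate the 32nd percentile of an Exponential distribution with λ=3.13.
0.1232

We have X ~ Exponential(λ=3.13).

We want to find x such that P(X ≤ x) = 0.32.

This is the 32nd percentile, which means 32% of values fall below this point.

Using the inverse CDF (quantile function):
x = F⁻¹(0.32) = 0.1232

Verification: P(X ≤ 0.1232) = 0.32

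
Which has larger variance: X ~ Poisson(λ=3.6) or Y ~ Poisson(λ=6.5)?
Y has larger variance (6.5000 > 3.6000)

Compute the variance for each distribution:

X ~ Poisson(λ=3.6):
Var(X) = 3.6000

Y ~ Poisson(λ=6.5):
Var(Y) = 6.5000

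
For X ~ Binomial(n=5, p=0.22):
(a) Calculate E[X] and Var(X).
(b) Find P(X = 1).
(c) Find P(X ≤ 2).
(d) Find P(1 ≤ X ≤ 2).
(a) E[X] = 1.1000, Var(X) = 0.8580
(b) P(X = 1) = 0.407166
(c) P(X ≤ 2) = 0.925566
(d) P(1 ≤ X ≤ 2) = 0.636849

We have X ~ Binomial(n=5, p=0.22).

(a) Moments:
E[X] = 1.1000
Var(X) = 0.8580
σ = √Var(X) = 0.9263

(b) Point probability using PMF:
P(X = 1) = 0.407166

(c) Cumulative probability using CDF:
P(X ≤ 2) = F(2) = 0.925566

(d) Range probability:
P(1 ≤ X ≤ 2) = P(X ≤ 2) - P(X ≤ 0)
                   = F(2) - F(0)
                   = 0.925566 - 0.288717
                   = 0.636849

This means approximately 63.7% of outcomes fall in the interval [1, 2].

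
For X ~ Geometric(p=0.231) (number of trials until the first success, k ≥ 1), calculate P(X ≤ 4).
0.650292

We have X ~ Geometric(p=0.231) (number of trials until the first success, k ≥ 1).

The CDF gives us P(X ≤ k).

Using the CDF:
P(X ≤ 4) = 0.650292

This means there's approximately a 65.0% chance that X is at most 4.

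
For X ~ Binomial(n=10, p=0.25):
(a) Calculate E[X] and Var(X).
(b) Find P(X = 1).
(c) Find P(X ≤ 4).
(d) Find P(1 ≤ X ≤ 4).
(a) E[X] = 2.5000, Var(X) = 1.8750
(b) P(X = 1) = 0.187712
(c) P(X ≤ 4) = 0.921873
(d) P(1 ≤ X ≤ 4) = 0.865560

We have X ~ Binomial(n=10, p=0.25).

(a) Moments:
E[X] = 2.5000
Var(X) = 1.8750
σ = √Var(X) = 1.3693

(b) Point probability using PMF:
P(X = 1) = 0.187712

(c) Cumulative probability using CDF:
P(X ≤ 4) = F(4) = 0.921873

(d) Range probability:
P(1 ≤ X ≤ 4) = P(X ≤ 4) - P(X ≤ 0)
                   = F(4) - F(0)
                   = 0.921873 - 0.056314
                   = 0.865560

This means approximately 86.6% of outcomes fall in the interval [1, 4].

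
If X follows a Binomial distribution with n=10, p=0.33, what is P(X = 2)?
0.198993

We have X ~ Binomial(n=10, p=0.33).

For a Binomial distribution, the PMF gives us the probability of each outcome.

Using the PMF formula:
P(X = 2) = 0.198993

Rounded to 4 decimal places: 0.1990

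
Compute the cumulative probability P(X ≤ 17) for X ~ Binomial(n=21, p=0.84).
0.439564

We have X ~ Binomial(n=21, p=0.84).

The CDF gives us P(X ≤ k).

Using the CDF:
P(X ≤ 17) = 0.439564

This means there's approximately a 44.0% chance that X is at most 17.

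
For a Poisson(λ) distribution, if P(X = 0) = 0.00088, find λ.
λ = 7.0356

For a Poisson(λ) distribution, the PMF at 0 is:
P(X = 0) = λ^0 e^(-λ) / 0! = e^(-λ)

Given P(X = 0) = 0.00088:
e^(-λ) = 0.00088
-λ = ln(0.00088)
λ = -ln(0.00088) = 7.0356

Verification: e^(-7.0356) = 0.00088 ✓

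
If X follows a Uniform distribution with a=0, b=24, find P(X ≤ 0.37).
0.015417

We have X ~ Uniform(a=0, b=24).

The CDF gives us P(X ≤ k).

Using the CDF:
P(X ≤ 0.37) = 0.015417

This means there's approximately a 1.5% chance that X is at most 0.37.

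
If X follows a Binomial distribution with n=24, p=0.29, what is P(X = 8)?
0.153420

We have X ~ Binomial(n=24, p=0.29).

For a Binomial distribution, the PMF gives us the probability of each outcome.

Using the PMF formula:
P(X = 8) = 0.153420

Rounded to 4 decimal places: 0.1534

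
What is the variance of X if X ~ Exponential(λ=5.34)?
0.0351

We have X ~ Exponential(λ=5.34).

For an Exponential distribution with λ=5.34:
Var(X) = 0.0351

The variance measures the spread of the distribution around the mean.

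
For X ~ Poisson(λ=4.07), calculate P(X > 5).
0.225904

We have X ~ Poisson(λ=4.07).

P(X > 5) = 1 - P(X ≤ 5)
                = 1 - F(5)
                = 1 - 0.774096
                = 0.225904

So there's approximately a 22.6% chance that X exceeds 5.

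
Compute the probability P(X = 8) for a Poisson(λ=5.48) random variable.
0.084099

We have X ~ Poisson(λ=5.48).

For a Poisson distribution, the PMF gives us the probability of each outcome.

Using the PMF formula:
P(X = 8) = 0.084099

Rounded to 4 decimal places: 0.0841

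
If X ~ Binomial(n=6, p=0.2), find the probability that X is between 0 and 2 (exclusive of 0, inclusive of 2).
0.638976

We have X ~ Binomial(n=6, p=0.2).

To find P(0 < X ≤ 2), we use:
P(0 < X ≤ 2) = P(X ≤ 2) - P(X ≤ 0)
                 = F(2) - F(0)
                 = 0.901120 - 0.262144
                 = 0.638976

So there's approximately a 63.9% chance that X falls in this range.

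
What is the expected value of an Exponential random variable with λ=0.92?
1.0870

We have X ~ Exponential(λ=0.92).

For an Exponential distribution with λ=0.92:
E[X] = 1.0870

This is the expected (average) value of X.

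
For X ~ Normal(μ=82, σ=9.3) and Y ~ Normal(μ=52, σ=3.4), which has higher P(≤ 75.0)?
Y has higher probability (P(Y ≤ 75.0) = 1.0000 > P(X ≤ 75.0) = 0.2258)

Compute P(≤ 75.0) for each distribution:

X ~ Normal(μ=82, σ=9.3):
P(X ≤ 75.0) = 0.2258

Y ~ Normal(μ=52, σ=3.4):
P(Y ≤ 75.0) = 1.0000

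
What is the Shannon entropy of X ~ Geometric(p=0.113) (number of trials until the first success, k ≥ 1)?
3.1216 nats

We have X ~ Geometric(p=0.113) (number of trials until the first success, k ≥ 1).

The Shannon entropy measures the uncertainty or information content of the distribution.

For a Geometric distribution with p=0.113 (number of trials until the first success, k ≥ 1):
H(X) = 3.1216 nats

(In bits, this would be 4.5035 bits.)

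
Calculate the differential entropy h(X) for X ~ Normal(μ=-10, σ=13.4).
4.0142 nats

We have X ~ Normal(μ=-10, σ=13.4).

The differential entropy measures the uncertainty or information content of the distribution.

For a Normal distribution with μ=-10, σ=13.4:
h(X) = 4.0142 nats

(In bits, this would be 5.7913 bits.)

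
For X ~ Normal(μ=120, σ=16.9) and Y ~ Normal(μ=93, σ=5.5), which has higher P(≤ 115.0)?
Y has higher probability (P(Y ≤ 115.0) = 1.0000 > P(X ≤ 115.0) = 0.3837)

Compute P(≤ 115.0) for each distribution:

X ~ Normal(μ=120, σ=16.9):
P(X ≤ 115.0) = 0.3837

Y ~ Normal(μ=93, σ=5.5):
P(Y ≤ 115.0) = 1.0000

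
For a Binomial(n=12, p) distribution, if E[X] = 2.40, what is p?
p = 0.2

For a Binomial(n, p) distribution:
E[X] = n × p

Given n = 12 and E[X] = 2.40:
2.40 = 12 × p
p = 2.40 / 12 = 0.2

Verification: Binomial(12, 0.2) has E[X] = 2.40 ✓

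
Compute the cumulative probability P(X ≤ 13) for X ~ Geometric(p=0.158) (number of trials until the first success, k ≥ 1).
0.893080

We have X ~ Geometric(p=0.158) (number of trials until the first success, k ≥ 1).

The CDF gives us P(X ≤ k).

Using the CDF:
P(X ≤ 13) = 0.893080

This means there's approximately a 89.3% chance that X is at most 13.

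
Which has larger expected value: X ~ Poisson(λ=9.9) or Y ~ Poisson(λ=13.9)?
Y has larger mean (13.9000 > 9.9000)

Compute the expected value for each distribution:

X ~ Poisson(λ=9.9):
E[X] = 9.9000

Y ~ Poisson(λ=13.9):
E[Y] = 13.9000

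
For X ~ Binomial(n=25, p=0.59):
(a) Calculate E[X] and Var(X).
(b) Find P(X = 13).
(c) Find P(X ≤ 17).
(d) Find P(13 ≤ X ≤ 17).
(a) E[X] = 14.7500, Var(X) = 6.0475
(b) P(X = 13) = 0.123172
(c) P(X ≤ 17) = 0.869157
(d) P(13 ≤ X ≤ 17) = 0.689471

We have X ~ Binomial(n=25, p=0.59).

(a) Moments:
E[X] = 14.7500
Var(X) = 6.0475
σ = √Var(X) = 2.4592

(b) Point probability using PMF:
P(X = 13) = 0.123172

(c) Cumulative probability using CDF:
P(X ≤ 17) = F(17) = 0.869157

(d) Range probability:
P(13 ≤ X ≤ 17) = P(X ≤ 17) - P(X ≤ 12)
                   = F(17) - F(12)
                   = 0.869157 - 0.179686
                   = 0.689471

This means approximately 68.9% of outcomes fall in the interval [13, 17].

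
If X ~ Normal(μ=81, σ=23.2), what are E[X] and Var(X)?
E[X] = 81.0000, Var(X) = 538.2400

We have X ~ Normal(μ=81, σ=23.2).

For a Normal distribution with μ=81, σ=23.2:

Expected value:
E[X] = 81.0000

Variance:
Var(X) = 538.2400

Standard deviation:
σ = √Var(X) = 23.2000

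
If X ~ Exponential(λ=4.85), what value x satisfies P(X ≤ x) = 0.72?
0.2625

We have X ~ Exponential(λ=4.85).

We want to find x such that P(X ≤ x) = 0.72.

This is the 72nd percentile, which means 72% of values fall below this point.

Using the inverse CDF (quantile function):
x = F⁻¹(0.72) = 0.2625

Verification: P(X ≤ 0.2625) = 0.72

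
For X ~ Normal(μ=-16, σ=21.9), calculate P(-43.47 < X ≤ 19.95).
0.844799

We have X ~ Normal(μ=-16, σ=21.9).

To find P(-43.47 < X ≤ 19.95), we use:
P(-43.47 < X ≤ 19.95) = P(X ≤ 19.95) - P(X ≤ -43.47)
                 = F(19.95) - F(-43.47)
                 = 0.949659 - 0.104860
                 = 0.844799

So there's approximately a 84.5% chance that X falls in this range.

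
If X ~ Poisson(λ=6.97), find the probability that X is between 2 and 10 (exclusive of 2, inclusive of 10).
0.873281

We have X ~ Poisson(λ=6.97).

To find P(2 < X ≤ 10), we use:
P(2 < X ≤ 10) = P(X ≤ 10) - P(X ≤ 2)
                 = F(10) - F(2)
                 = 0.903595 - 0.030314
                 = 0.873281

So there's approximately a 87.3% chance that X falls in this range.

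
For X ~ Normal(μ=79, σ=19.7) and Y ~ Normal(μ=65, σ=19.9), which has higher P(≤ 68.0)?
Y has higher probability (P(Y ≤ 68.0) = 0.5599 > P(X ≤ 68.0) = 0.2883)

Compute P(≤ 68.0) for each distribution:

X ~ Normal(μ=79, σ=19.7):
P(X ≤ 68.0) = 0.2883

Y ~ Normal(μ=65, σ=19.9):
P(Y ≤ 68.0) = 0.5599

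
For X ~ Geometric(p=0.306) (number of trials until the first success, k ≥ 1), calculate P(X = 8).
0.023727

We have X ~ Geometric(p=0.306) (number of trials until the first success, k ≥ 1).

For a Geometric distribution, the PMF gives us the probability of each outcome.

Using the PMF formula:
P(X = 8) = 0.023727

Rounded to 4 decimal places: 0.0237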